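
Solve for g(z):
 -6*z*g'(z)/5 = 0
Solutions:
 g(z) = C1


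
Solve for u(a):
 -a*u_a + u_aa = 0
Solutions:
 u(a) = C1 + C2*erfi(sqrt(2)*a/2)


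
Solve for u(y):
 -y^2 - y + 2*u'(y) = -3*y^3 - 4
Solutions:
 u(y) = C1 - 3*y^4/8 + y^3/6 + y^2/4 - 2*y


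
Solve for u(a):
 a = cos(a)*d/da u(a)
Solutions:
 u(a) = C1 + Integral(a/cos(a), a)


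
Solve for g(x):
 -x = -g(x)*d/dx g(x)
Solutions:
 g(x) = -sqrt(C1 + x^2)
 g(x) = sqrt(C1 + x^2)


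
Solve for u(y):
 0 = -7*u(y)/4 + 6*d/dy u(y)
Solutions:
 u(y) = C1*exp(7*y/24)


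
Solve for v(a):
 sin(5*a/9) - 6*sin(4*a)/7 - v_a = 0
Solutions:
 v(a) = C1 - 9*cos(5*a/9)/5 + 3*cos(4*a)/14


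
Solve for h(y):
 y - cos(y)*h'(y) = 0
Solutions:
 h(y) = C1 + Integral(y/cos(y), y)


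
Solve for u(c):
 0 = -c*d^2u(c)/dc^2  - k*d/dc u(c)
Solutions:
 u(c) = C1 + c^(1 - re(k))*(C2*sin(log(c)*Abs(im(k))) + C3*cos(log(c)*im(k)))


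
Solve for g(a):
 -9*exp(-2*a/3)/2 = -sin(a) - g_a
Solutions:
 g(a) = C1 + cos(a) - 27*exp(-2*a/3)/4


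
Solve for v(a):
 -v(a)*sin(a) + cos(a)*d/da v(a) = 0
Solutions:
 v(a) = C1/cos(a)


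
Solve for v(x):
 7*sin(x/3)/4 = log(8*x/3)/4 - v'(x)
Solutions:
 v(x) = C1 + x*log(x)/4 - x*log(3) - x/4 + 3*x*log(6)/4 + 21*cos(x/3)/4


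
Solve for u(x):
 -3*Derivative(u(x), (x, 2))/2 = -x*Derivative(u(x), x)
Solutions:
 u(x) = C1 + C2*erfi(sqrt(3)*x/3)


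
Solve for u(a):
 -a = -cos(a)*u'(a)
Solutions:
 u(a) = C1 + Integral(a/cos(a), a)


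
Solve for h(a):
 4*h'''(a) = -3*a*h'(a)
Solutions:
 h(a) = C1 + Integral(C2*airyai(-6^(1/3)*a/2) + C3*airybi(-6^(1/3)*a/2), a)


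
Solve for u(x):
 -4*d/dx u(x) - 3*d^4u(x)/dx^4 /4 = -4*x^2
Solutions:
 u(x) = C1 + C4*exp(-2*2^(1/3)*3^(2/3)*x/3) + x^3/3 + (C2*sin(2^(1/3)*3^(1/6)*x) + C3*cos(2^(1/3)*3^(1/6)*x))*exp(2^(1/3)*3^(2/3)*x/3)


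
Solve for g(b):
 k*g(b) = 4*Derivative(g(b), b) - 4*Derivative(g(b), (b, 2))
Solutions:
 g(b) = C1*exp(b*(1 - sqrt(1 - k))/2) + C2*exp(b*(sqrt(1 - k) + 1)/2)


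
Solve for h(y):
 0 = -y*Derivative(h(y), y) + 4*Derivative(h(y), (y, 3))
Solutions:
 h(y) = C1 + Integral(C2*airyai(2^(1/3)*y/2) + C3*airybi(2^(1/3)*y/2), y)


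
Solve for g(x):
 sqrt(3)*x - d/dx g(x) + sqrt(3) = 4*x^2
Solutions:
 g(x) = C1 - 4*x^3/3 + sqrt(3)*x^2/2 + sqrt(3)*x


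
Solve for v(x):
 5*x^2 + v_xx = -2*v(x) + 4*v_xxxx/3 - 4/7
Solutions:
 v(x) = C1*exp(-sqrt(2)*x*sqrt(3 + sqrt(105))/4) + C2*exp(sqrt(2)*x*sqrt(3 + sqrt(105))/4) + C3*sin(sqrt(2)*x*sqrt(-3 + sqrt(105))/4) + C4*cos(sqrt(2)*x*sqrt(-3 + sqrt(105))/4) - 5*x^2/2 + 31/14


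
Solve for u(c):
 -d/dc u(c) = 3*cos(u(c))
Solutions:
 u(c) = pi - asin((C1 + exp(6*c))/(C1 - exp(6*c)))
 u(c) = asin((C1 + exp(6*c))/(C1 - exp(6*c)))


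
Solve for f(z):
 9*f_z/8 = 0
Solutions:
 f(z) = C1


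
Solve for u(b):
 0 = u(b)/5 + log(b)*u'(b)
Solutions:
 u(b) = C1*exp(-li(b)/5)


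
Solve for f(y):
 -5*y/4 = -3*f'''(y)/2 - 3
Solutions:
 f(y) = C1 + C2*y + C3*y^2 + 5*y^4/144 - y^3/3


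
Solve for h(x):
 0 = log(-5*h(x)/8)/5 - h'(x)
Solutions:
 -5*Integral(1/(log(-_y) - 3*log(2) + log(5)), (_y, h(x))) = C1 - x


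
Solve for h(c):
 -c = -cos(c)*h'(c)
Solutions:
 h(c) = C1 + Integral(c/cos(c), c)


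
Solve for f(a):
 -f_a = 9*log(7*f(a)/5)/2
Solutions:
 -2*Integral(1/(-log(_y) - log(7) + log(5)), (_y, f(a)))/9 = C1 - a


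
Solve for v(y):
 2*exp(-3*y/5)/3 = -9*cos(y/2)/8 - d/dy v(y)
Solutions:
 v(y) = C1 - 9*sin(y/2)/4 + 10*exp(-3*y/5)/9


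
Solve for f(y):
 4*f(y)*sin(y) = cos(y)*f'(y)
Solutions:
 f(y) = C1/cos(y)^4


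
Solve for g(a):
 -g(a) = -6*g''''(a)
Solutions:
 g(a) = C1*exp(-6^(3/4)*a/6) + C2*exp(6^(3/4)*a/6) + C3*sin(6^(3/4)*a/6) + C4*cos(6^(3/4)*a/6)


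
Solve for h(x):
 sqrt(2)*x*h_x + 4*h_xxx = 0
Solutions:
 h(x) = C1 + Integral(C2*airyai(-sqrt(2)*x/2) + C3*airybi(-sqrt(2)*x/2), x)


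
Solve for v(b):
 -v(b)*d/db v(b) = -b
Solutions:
 v(b) = -sqrt(C1 + b^2)
 v(b) = sqrt(C1 + b^2)


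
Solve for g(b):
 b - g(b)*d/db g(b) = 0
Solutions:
 g(b) = -sqrt(C1 + b^2)
 g(b) = sqrt(C1 + b^2)


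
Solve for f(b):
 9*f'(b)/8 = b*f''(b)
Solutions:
 f(b) = C1 + C2*b^(17/8)


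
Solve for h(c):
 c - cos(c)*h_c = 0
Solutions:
 h(c) = C1 + Integral(c/cos(c), c)


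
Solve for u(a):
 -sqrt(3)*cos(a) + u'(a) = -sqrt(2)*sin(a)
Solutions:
 u(a) = C1 + sqrt(3)*sin(a) + sqrt(2)*cos(a)


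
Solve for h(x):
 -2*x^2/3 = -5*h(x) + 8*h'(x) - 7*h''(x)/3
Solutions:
 h(x) = C1*exp(x*(12 - sqrt(39))/7) + C2*exp(x*(sqrt(39) + 12)/7) + 2*x^2/15 + 32*x/75 + 628/1125


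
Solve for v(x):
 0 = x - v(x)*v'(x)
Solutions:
 v(x) = -sqrt(C1 + x^2)
 v(x) = sqrt(C1 + x^2)


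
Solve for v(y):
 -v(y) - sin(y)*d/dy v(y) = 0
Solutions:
 v(y) = C1*sqrt(cos(y) + 1)/sqrt(cos(y) - 1)


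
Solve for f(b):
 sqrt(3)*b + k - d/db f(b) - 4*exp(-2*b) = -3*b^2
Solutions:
 f(b) = C1 + b^3 + sqrt(3)*b^2/2 + b*k + 2*exp(-2*b)


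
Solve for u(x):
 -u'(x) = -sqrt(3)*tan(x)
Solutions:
 u(x) = C1 - sqrt(3)*log(cos(x))


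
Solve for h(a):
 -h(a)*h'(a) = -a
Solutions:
 h(a) = -sqrt(C1 + a^2)
 h(a) = sqrt(C1 + a^2)


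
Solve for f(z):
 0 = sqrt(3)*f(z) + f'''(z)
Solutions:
 f(z) = C3*exp(-3^(1/6)*z) + (C1*sin(3^(2/3)*z/2) + C2*cos(3^(2/3)*z/2))*exp(3^(1/6)*z/2)


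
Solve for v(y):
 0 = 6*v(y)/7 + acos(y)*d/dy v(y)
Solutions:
 v(y) = C1*exp(-6*Integral(1/acos(y), y)/7)


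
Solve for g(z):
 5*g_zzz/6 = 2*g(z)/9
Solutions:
 g(z) = C3*exp(30^(2/3)*z/15) + (C1*sin(10^(2/3)*3^(1/6)*z/10) + C2*cos(10^(2/3)*3^(1/6)*z/10))*exp(-30^(2/3)*z/30)


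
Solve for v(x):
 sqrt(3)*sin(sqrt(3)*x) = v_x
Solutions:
 v(x) = C1 - cos(sqrt(3)*x)


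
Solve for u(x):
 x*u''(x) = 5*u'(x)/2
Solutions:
 u(x) = C1 + C2*x^(7/2)


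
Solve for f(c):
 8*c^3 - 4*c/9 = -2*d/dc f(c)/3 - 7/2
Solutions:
 f(c) = C1 - 3*c^4 + c^2/3 - 21*c/4


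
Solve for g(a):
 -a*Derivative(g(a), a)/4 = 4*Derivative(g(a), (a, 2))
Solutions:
 g(a) = C1 + C2*erf(sqrt(2)*a/8)


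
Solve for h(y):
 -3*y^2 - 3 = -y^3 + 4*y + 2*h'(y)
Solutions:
 h(y) = C1 + y^4/8 - y^3/2 - y^2 - 3*y/2


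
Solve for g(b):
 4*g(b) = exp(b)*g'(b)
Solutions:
 g(b) = C1*exp(-4*exp(-b))


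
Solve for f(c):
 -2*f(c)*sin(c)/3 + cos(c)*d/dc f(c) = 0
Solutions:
 f(c) = C1/cos(c)^(2/3)


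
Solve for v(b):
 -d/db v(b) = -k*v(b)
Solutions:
 v(b) = C1*exp(b*k)


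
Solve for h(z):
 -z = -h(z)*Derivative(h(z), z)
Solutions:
 h(z) = -sqrt(C1 + z^2)
 h(z) = sqrt(C1 + z^2)


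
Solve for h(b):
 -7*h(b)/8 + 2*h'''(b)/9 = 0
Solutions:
 h(b) = C3*exp(2^(2/3)*63^(1/3)*b/4) + (C1*sin(3*2^(2/3)*3^(1/6)*7^(1/3)*b/8) + C2*cos(3*2^(2/3)*3^(1/6)*7^(1/3)*b/8))*exp(-2^(2/3)*63^(1/3)*b/8)


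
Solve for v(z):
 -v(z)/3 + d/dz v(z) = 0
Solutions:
 v(z) = C1*exp(z/3)


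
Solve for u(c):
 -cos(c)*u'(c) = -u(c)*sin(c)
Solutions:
 u(c) = C1/cos(c)


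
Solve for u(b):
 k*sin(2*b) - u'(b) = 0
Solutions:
 u(b) = C1 - k*cos(2*b)/2


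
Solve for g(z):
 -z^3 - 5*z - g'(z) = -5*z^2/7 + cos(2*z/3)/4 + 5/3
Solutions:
 g(z) = C1 - z^4/4 + 5*z^3/21 - 5*z^2/2 - 5*z/3 - 3*sin(2*z/3)/8


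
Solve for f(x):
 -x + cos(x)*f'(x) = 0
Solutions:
 f(x) = C1 + Integral(x/cos(x), x)


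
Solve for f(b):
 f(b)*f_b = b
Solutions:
 f(b) = -sqrt(C1 + b^2)
 f(b) = sqrt(C1 + b^2)


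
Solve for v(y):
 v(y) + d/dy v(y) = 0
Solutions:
 v(y) = C1*exp(-y)


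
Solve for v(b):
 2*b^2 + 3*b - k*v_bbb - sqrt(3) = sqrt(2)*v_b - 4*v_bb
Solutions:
 v(b) = C1 + C2*exp(b*(2 - sqrt(-sqrt(2)*k + 4))/k) + C3*exp(b*(sqrt(-sqrt(2)*k + 4) + 2)/k) + sqrt(2)*b^3/3 + 3*sqrt(2)*b^2/4 + 4*b^2 - 2*b*k - sqrt(6)*b/2 + 6*b + 16*sqrt(2)*b


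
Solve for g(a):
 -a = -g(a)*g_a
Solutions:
 g(a) = -sqrt(C1 + a^2)
 g(a) = sqrt(C1 + a^2)


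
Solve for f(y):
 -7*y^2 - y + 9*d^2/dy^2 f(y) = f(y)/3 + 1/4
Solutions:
 f(y) = C1*exp(-sqrt(3)*y/9) + C2*exp(sqrt(3)*y/9) - 21*y^2 - 3*y - 4539/4


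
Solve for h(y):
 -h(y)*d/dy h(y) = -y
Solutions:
 h(y) = -sqrt(C1 + y^2)
 h(y) = sqrt(C1 + y^2)


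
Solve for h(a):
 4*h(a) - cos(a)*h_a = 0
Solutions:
 h(a) = C1*(sin(a)^2 + 2*sin(a) + 1)/(sin(a)^2 - 2*sin(a) + 1)


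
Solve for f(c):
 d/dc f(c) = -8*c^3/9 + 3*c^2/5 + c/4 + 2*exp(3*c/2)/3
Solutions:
 f(c) = C1 - 2*c^4/9 + c^3/5 + c^2/8 + 4*exp(3*c/2)/9


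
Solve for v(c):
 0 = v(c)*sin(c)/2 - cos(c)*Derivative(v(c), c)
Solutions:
 v(c) = C1/sqrt(cos(c))


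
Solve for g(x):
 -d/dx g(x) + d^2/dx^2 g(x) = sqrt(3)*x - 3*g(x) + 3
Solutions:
 g(x) = sqrt(3)*x/3 + (C1*sin(sqrt(11)*x/2) + C2*cos(sqrt(11)*x/2))*exp(x/2) + sqrt(3)/9 + 1


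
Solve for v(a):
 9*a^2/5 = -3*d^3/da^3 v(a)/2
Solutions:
 v(a) = C1 + C2*a + C3*a^2 - a^5/50


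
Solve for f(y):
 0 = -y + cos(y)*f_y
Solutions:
 f(y) = C1 + Integral(y/cos(y), y)


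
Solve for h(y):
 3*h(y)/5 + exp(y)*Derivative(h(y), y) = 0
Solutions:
 h(y) = C1*exp(3*exp(-y)/5)


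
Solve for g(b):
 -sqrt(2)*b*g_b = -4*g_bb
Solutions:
 g(b) = C1 + C2*erfi(2^(3/4)*b/4)


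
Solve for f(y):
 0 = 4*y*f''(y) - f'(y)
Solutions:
 f(y) = C1 + C2*y^(5/4)


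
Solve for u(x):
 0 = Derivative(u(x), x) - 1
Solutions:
 u(x) = C1 + x


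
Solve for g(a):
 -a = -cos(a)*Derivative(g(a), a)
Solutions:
 g(a) = C1 + Integral(a/cos(a), a)


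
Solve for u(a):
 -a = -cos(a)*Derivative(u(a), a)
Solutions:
 u(a) = C1 + Integral(a/cos(a), a)


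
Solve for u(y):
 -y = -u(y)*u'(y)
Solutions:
 u(y) = -sqrt(C1 + y^2)
 u(y) = sqrt(C1 + y^2)


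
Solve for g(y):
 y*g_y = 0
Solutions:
 g(y) = C1


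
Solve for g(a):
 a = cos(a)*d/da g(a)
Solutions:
 g(a) = C1 + Integral(a/cos(a), a)


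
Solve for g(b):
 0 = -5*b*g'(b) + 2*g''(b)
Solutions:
 g(b) = C1 + C2*erfi(sqrt(5)*b/2)


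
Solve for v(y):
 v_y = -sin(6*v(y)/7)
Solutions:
 y + 7*log(cos(6*v(y)/7) - 1)/12 - 7*log(cos(6*v(y)/7) + 1)/12 = C1


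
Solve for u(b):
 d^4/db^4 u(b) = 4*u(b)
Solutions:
 u(b) = C1*exp(-sqrt(2)*b) + C2*exp(sqrt(2)*b) + C3*sin(sqrt(2)*b) + C4*cos(sqrt(2)*b)


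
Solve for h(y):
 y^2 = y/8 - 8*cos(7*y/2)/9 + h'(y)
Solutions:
 h(y) = C1 + y^3/3 - y^2/16 + 16*sin(7*y/2)/63


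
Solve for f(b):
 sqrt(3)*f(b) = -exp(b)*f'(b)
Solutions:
 f(b) = C1*exp(sqrt(3)*exp(-b))


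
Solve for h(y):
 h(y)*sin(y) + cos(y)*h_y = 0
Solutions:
 h(y) = C1*cos(y)


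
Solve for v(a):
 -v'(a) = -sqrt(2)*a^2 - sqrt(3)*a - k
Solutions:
 v(a) = C1 + sqrt(2)*a^3/3 + sqrt(3)*a^2/2 + a*k


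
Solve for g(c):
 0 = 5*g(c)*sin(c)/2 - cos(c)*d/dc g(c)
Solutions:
 g(c) = C1/cos(c)^(5/2)


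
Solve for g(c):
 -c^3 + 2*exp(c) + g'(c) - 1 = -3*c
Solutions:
 g(c) = C1 + c^4/4 - 3*c^2/2 + c - 2*exp(c)


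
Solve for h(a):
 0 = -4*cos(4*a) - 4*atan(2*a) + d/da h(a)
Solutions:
 h(a) = C1 + 4*a*atan(2*a) - log(4*a^2 + 1) + sin(4*a)


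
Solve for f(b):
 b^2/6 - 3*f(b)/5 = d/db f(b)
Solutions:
 f(b) = C1*exp(-3*b/5) + 5*b^2/18 - 25*b/27 + 125/81


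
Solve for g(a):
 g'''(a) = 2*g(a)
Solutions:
 g(a) = C3*exp(2^(1/3)*a) + (C1*sin(2^(1/3)*sqrt(3)*a/2) + C2*cos(2^(1/3)*sqrt(3)*a/2))*exp(-2^(1/3)*a/2)


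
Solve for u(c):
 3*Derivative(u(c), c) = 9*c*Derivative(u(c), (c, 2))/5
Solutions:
 u(c) = C1 + C2*c^(8/3)


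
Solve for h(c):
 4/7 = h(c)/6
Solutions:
 h(c) = 24/7


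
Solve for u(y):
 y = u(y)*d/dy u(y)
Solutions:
 u(y) = -sqrt(C1 + y^2)
 u(y) = sqrt(C1 + y^2)


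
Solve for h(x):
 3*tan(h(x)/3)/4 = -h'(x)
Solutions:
 h(x) = -3*asin(C1*exp(-x/4)) + 3*pi
 h(x) = 3*asin(C1*exp(-x/4))


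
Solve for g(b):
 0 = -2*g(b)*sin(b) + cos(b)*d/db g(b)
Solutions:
 g(b) = C1/cos(b)^2


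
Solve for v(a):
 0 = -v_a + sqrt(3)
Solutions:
 v(a) = C1 + sqrt(3)*a


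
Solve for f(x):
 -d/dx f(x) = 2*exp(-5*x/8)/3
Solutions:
 f(x) = C1 + 16*exp(-5*x/8)/15


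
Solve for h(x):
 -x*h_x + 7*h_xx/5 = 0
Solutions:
 h(x) = C1 + C2*erfi(sqrt(70)*x/14)


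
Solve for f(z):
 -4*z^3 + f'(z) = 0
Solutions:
 f(z) = C1 + z^4


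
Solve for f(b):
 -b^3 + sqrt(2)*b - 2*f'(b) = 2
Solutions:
 f(b) = C1 - b^4/8 + sqrt(2)*b^2/4 - b


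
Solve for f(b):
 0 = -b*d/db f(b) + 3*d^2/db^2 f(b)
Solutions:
 f(b) = C1 + C2*erfi(sqrt(6)*b/6)


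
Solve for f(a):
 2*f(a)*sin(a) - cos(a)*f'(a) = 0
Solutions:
 f(a) = C1/cos(a)^2


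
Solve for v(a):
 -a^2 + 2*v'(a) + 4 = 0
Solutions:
 v(a) = C1 + a^3/6 - 2*a


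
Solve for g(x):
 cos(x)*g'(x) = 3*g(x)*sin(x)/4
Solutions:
 g(x) = C1/cos(x)^(3/4)


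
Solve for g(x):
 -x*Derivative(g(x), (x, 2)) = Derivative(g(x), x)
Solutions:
 g(x) = C1 + C2*log(x)


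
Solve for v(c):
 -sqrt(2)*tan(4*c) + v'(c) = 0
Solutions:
 v(c) = C1 - sqrt(2)*log(cos(4*c))/4


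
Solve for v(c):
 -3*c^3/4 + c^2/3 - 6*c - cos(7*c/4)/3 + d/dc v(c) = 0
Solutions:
 v(c) = C1 + 3*c^4/16 - c^3/9 + 3*c^2 + 4*sin(7*c/4)/21


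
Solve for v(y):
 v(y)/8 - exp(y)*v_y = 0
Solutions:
 v(y) = C1*exp(-exp(-y)/8)


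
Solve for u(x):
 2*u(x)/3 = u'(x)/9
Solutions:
 u(x) = C1*exp(6*x)


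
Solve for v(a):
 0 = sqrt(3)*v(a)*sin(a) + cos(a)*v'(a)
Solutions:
 v(a) = C1*cos(a)^(sqrt(3))


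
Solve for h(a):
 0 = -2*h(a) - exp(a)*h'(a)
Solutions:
 h(a) = C1*exp(2*exp(-a))


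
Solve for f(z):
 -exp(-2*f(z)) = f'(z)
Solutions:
 f(z) = log(-sqrt(C1 - 2*z))
 f(z) = log(C1 - 2*z)/2


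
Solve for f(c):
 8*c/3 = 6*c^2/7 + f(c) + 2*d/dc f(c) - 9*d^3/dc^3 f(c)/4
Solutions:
 f(c) = C1*exp(-6^(1/3)*c*(4*6^(1/3)/(sqrt(345) + 27)^(1/3) + (sqrt(345) + 27)^(1/3))/18)*sin(2^(1/3)*3^(1/6)*c*(-3^(2/3)*(sqrt(345) + 27)^(1/3) + 12*2^(1/3)/(sqrt(345) + 27)^(1/3))/18) + C2*exp(-6^(1/3)*c*(4*6^(1/3)/(sqrt(345) + 27)^(1/3) + (sqrt(345) + 27)^(1/3))/18)*cos(2^(1/3)*3^(1/6)*c*(-3^(2/3)*(sqrt(345) + 27)^(1/3) + 12*2^(1/3)/(sqrt(345) + 27)^(1/3))/18) + C3*exp(6^(1/3)*c*(4*6^(1/3)/(sqrt(345) + 27)^(1/3) + (sqrt(345) + 27)^(1/3))/9) - 6*c^2/7 + 128*c/21 - 256/21


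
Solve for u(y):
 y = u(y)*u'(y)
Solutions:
 u(y) = -sqrt(C1 + y^2)
 u(y) = sqrt(C1 + y^2)


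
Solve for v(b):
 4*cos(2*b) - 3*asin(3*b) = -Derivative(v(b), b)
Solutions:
 v(b) = C1 + 3*b*asin(3*b) + sqrt(1 - 9*b^2) - 2*sin(2*b)


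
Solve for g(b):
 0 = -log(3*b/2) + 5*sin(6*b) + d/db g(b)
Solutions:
 g(b) = C1 + b*log(b) - b - b*log(2) + b*log(3) + 5*cos(6*b)/6


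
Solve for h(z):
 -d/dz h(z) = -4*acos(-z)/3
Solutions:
 h(z) = C1 + 4*z*acos(-z)/3 + 4*sqrt(1 - z^2)/3


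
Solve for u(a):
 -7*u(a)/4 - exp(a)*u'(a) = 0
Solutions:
 u(a) = C1*exp(7*exp(-a)/4)


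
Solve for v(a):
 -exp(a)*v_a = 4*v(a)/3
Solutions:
 v(a) = C1*exp(4*exp(-a)/3)


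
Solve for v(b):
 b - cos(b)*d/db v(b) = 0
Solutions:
 v(b) = C1 + Integral(b/cos(b), b)


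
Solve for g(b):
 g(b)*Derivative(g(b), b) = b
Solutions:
 g(b) = -sqrt(C1 + b^2)
 g(b) = sqrt(C1 + b^2)


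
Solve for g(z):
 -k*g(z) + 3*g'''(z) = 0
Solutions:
 g(z) = C1*exp(3^(2/3)*k^(1/3)*z/3) + C2*exp(k^(1/3)*z*(-3^(2/3) + 3*3^(1/6)*I)/6) + C3*exp(-k^(1/3)*z*(3^(2/3) + 3*3^(1/6)*I)/6)


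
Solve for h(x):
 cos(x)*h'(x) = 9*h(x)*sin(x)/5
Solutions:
 h(x) = C1/cos(x)^(9/5)


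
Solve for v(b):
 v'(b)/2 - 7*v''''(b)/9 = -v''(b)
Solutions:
 v(b) = C1 + C2*exp(-42^(1/3)*b*(2*42^(1/3)/(sqrt(105) + 21)^(1/3) + (sqrt(105) + 21)^(1/3))/28)*sin(14^(1/3)*3^(1/6)*b*(-3^(2/3)*(sqrt(105) + 21)^(1/3) + 6*14^(1/3)/(sqrt(105) + 21)^(1/3))/28) + C3*exp(-42^(1/3)*b*(2*42^(1/3)/(sqrt(105) + 21)^(1/3) + (sqrt(105) + 21)^(1/3))/28)*cos(14^(1/3)*3^(1/6)*b*(-3^(2/3)*(sqrt(105) + 21)^(1/3) + 6*14^(1/3)/(sqrt(105) + 21)^(1/3))/28) + C4*exp(42^(1/3)*b*(2*42^(1/3)/(sqrt(105) + 21)^(1/3) + (sqrt(105) + 21)^(1/3))/14)


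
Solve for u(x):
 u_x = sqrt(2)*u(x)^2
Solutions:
 u(x) = -1/(C1 + sqrt(2)*x)


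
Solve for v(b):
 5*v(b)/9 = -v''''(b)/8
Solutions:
 v(b) = (C1*sin(10^(1/4)*sqrt(3)*b/3) + C2*cos(10^(1/4)*sqrt(3)*b/3))*exp(-10^(1/4)*sqrt(3)*b/3) + (C3*sin(10^(1/4)*sqrt(3)*b/3) + C4*cos(10^(1/4)*sqrt(3)*b/3))*exp(10^(1/4)*sqrt(3)*b/3)


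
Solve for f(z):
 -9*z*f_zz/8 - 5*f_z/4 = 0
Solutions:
 f(z) = C1 + C2/z^(1/9)


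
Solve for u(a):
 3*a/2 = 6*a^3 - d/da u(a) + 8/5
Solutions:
 u(a) = C1 + 3*a^4/2 - 3*a^2/4 + 8*a/5


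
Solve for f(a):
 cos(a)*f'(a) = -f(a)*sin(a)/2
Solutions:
 f(a) = C1*sqrt(cos(a))


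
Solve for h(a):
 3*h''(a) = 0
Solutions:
 h(a) = C1 + C2*a


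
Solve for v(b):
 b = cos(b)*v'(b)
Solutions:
 v(b) = C1 + Integral(b/cos(b), b)


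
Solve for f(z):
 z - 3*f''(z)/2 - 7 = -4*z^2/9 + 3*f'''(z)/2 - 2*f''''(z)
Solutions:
 f(z) = C1 + C2*z + C3*exp(z*(3 - sqrt(57))/8) + C4*exp(z*(3 + sqrt(57))/8) + 2*z^4/81 + z^3/81 - 160*z^2/81


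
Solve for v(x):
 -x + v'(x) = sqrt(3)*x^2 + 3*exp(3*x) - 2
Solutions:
 v(x) = C1 + sqrt(3)*x^3/3 + x^2/2 - 2*x + exp(3*x)


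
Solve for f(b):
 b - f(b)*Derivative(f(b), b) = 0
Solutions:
 f(b) = -sqrt(C1 + b^2)
 f(b) = sqrt(C1 + b^2)


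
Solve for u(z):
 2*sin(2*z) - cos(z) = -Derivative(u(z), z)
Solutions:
 u(z) = C1 + sin(z) + cos(2*z)


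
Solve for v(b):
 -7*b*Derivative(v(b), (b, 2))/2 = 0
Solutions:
 v(b) = C1 + C2*b


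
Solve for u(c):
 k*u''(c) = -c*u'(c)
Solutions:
 u(c) = C1 + C2*sqrt(k)*erf(sqrt(2)*c*sqrt(1/k)/2)


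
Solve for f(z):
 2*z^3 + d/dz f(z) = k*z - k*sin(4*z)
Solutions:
 f(z) = C1 + k*z^2/2 + k*cos(4*z)/4 - z^4/2


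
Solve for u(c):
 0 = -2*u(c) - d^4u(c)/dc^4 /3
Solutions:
 u(c) = (C1*sin(2^(3/4)*3^(1/4)*c/2) + C2*cos(2^(3/4)*3^(1/4)*c/2))*exp(-2^(3/4)*3^(1/4)*c/2) + (C3*sin(2^(3/4)*3^(1/4)*c/2) + C4*cos(2^(3/4)*3^(1/4)*c/2))*exp(2^(3/4)*3^(1/4)*c/2)


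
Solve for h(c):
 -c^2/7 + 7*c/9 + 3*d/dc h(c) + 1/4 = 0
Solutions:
 h(c) = C1 + c^3/63 - 7*c^2/54 - c/12


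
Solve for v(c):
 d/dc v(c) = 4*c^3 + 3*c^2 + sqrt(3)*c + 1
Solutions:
 v(c) = C1 + c^4 + c^3 + sqrt(3)*c^2/2 + c


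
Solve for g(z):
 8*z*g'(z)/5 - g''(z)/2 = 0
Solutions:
 g(z) = C1 + C2*erfi(2*sqrt(10)*z/5)


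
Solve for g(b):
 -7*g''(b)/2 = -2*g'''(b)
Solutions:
 g(b) = C1 + C2*b + C3*exp(7*b/4)


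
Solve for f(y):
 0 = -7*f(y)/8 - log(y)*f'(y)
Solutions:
 f(y) = C1*exp(-7*li(y)/8)


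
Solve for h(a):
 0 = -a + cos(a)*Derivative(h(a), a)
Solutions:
 h(a) = C1 + Integral(a/cos(a), a)


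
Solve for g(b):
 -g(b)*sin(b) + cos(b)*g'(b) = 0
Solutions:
 g(b) = C1/cos(b)


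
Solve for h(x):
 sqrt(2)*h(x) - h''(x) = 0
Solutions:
 h(x) = C1*exp(-2^(1/4)*x) + C2*exp(2^(1/4)*x)


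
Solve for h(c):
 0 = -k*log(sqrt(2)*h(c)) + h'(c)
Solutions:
 Integral(1/(2*log(_y) + log(2)), (_y, h(c))) = C1 + c*k/2


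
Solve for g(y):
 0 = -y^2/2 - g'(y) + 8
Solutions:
 g(y) = C1 - y^3/6 + 8*y


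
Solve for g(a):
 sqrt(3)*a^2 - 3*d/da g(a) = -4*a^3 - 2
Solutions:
 g(a) = C1 + a^4/3 + sqrt(3)*a^3/9 + 2*a/3


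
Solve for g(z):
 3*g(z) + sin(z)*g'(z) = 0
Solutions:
 g(z) = C1*(cos(z) + 1)^(3/2)/(cos(z) - 1)^(3/2)


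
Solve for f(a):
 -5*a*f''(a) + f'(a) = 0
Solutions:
 f(a) = C1 + C2*a^(6/5)


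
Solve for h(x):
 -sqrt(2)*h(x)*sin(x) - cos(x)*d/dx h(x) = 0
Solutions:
 h(x) = C1*cos(x)^(sqrt(2))


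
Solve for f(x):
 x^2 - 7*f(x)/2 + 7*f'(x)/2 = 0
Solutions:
 f(x) = C1*exp(x) + 2*x^2/7 + 4*x/7 + 4/7


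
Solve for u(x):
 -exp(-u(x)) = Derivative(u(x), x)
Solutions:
 u(x) = log(C1 - x)


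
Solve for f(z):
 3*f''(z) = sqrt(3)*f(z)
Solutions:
 f(z) = C1*exp(-3^(3/4)*z/3) + C2*exp(3^(3/4)*z/3)


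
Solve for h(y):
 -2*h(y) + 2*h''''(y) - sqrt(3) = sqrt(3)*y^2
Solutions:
 h(y) = C1*exp(-y) + C2*exp(y) + C3*sin(y) + C4*cos(y) - sqrt(3)*y^2/2 - sqrt(3)/2


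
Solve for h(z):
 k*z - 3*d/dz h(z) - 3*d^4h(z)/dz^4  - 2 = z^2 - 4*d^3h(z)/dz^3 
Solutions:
 h(z) = C1 + C2*exp(z*(32*2^(1/3)/(27*sqrt(473) + 601)^(1/3) + 16 + 2^(2/3)*(27*sqrt(473) + 601)^(1/3))/36)*sin(2^(1/3)*sqrt(3)*z*(-2^(1/3)*(27*sqrt(473) + 601)^(1/3) + 32/(27*sqrt(473) + 601)^(1/3))/36) + C3*exp(z*(32*2^(1/3)/(27*sqrt(473) + 601)^(1/3) + 16 + 2^(2/3)*(27*sqrt(473) + 601)^(1/3))/36)*cos(2^(1/3)*sqrt(3)*z*(-2^(1/3)*(27*sqrt(473) + 601)^(1/3) + 32/(27*sqrt(473) + 601)^(1/3))/36) + C4*exp(z*(-2^(2/3)*(27*sqrt(473) + 601)^(1/3) - 32*2^(1/3)/(27*sqrt(473) + 601)^(1/3) + 8)/18) + k*z^2/6 - z^3/9 - 14*z/9


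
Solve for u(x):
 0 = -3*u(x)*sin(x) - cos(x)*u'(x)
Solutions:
 u(x) = C1*cos(x)^3


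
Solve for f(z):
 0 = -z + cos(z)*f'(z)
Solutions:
 f(z) = C1 + Integral(z/cos(z), z)


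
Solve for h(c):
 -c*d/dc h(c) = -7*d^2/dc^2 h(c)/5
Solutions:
 h(c) = C1 + C2*erfi(sqrt(70)*c/14)


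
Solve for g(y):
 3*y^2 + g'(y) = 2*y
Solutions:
 g(y) = C1 - y^3 + y^2


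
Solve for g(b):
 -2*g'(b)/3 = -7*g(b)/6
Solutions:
 g(b) = C1*exp(7*b/4)


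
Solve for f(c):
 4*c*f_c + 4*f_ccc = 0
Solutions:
 f(c) = C1 + Integral(C2*airyai(-c) + C3*airybi(-c), c)


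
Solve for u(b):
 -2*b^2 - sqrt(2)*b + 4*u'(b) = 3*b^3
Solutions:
 u(b) = C1 + 3*b^4/16 + b^3/6 + sqrt(2)*b^2/8


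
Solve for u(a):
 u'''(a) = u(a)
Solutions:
 u(a) = C3*exp(a) + (C1*sin(sqrt(3)*a/2) + C2*cos(sqrt(3)*a/2))*exp(-a/2)


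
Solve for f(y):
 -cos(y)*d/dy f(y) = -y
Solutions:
 f(y) = C1 + Integral(y/cos(y), y)


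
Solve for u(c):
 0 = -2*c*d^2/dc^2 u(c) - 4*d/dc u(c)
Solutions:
 u(c) = C1 + C2/c


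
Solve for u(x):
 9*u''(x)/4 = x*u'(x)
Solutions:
 u(x) = C1 + C2*erfi(sqrt(2)*x/3)


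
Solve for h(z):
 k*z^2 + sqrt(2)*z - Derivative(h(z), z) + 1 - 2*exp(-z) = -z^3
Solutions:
 h(z) = C1 + k*z^3/3 + z^4/4 + sqrt(2)*z^2/2 + z + 2*exp(-z)


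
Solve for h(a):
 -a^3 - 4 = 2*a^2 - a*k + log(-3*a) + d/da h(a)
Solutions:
 h(a) = C1 - a^4/4 - 2*a^3/3 + a^2*k/2 - a*log(-a) + a*(-3 - log(3))


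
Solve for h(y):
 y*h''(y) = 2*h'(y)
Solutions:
 h(y) = C1 + C2*y^3


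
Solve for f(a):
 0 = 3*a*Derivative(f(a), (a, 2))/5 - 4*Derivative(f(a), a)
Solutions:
 f(a) = C1 + C2*a^(23/3)


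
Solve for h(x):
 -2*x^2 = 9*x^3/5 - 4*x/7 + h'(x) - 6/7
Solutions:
 h(x) = C1 - 9*x^4/20 - 2*x^3/3 + 2*x^2/7 + 6*x/7


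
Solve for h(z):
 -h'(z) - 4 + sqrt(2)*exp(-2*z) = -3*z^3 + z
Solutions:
 h(z) = C1 + 3*z^4/4 - z^2/2 - 4*z - sqrt(2)*exp(-2*z)/2


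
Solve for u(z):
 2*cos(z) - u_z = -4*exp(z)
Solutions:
 u(z) = C1 + 4*exp(z) + 2*sin(z)


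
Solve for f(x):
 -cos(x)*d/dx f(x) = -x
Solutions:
 f(x) = C1 + Integral(x/cos(x), x)


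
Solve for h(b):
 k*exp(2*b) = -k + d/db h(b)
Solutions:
 h(b) = C1 + b*k + k*exp(2*b)/2


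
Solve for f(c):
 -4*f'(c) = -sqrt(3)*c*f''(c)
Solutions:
 f(c) = C1 + C2*c^(1 + 4*sqrt(3)/3)


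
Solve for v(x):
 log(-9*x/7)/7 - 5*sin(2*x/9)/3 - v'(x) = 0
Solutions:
 v(x) = C1 + x*log(-x)/7 - x*log(7)/7 - x/7 + 2*x*log(3)/7 + 15*cos(2*x/9)/2


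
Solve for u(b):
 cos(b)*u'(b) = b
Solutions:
 u(b) = C1 + Integral(b/cos(b), b)


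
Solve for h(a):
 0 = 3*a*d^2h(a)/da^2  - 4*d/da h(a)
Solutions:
 h(a) = C1 + C2*a^(7/3)


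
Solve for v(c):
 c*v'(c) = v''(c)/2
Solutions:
 v(c) = C1 + C2*erfi(c)


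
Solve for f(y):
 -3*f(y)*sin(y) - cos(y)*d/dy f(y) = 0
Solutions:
 f(y) = C1*cos(y)^3


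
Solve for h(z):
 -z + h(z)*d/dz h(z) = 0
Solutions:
 h(z) = -sqrt(C1 + z^2)
 h(z) = sqrt(C1 + z^2)


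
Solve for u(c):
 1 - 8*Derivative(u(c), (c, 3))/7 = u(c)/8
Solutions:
 u(c) = C3*exp(-7^(1/3)*c/4) + (C1*sin(sqrt(3)*7^(1/3)*c/8) + C2*cos(sqrt(3)*7^(1/3)*c/8))*exp(7^(1/3)*c/8) + 8


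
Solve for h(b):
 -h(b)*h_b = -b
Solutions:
 h(b) = -sqrt(C1 + b^2)
 h(b) = sqrt(C1 + b^2)


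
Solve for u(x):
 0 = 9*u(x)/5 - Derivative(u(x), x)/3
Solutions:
 u(x) = C1*exp(27*x/5)


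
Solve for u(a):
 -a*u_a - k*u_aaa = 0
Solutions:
 u(a) = C1 + Integral(C2*airyai(a*(-1/k)^(1/3)) + C3*airybi(a*(-1/k)^(1/3)), a)


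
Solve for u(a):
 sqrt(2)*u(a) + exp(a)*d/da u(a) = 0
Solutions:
 u(a) = C1*exp(sqrt(2)*exp(-a))


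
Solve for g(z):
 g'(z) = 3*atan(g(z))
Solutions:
 Integral(1/atan(_y), (_y, g(z))) = C1 + 3*z


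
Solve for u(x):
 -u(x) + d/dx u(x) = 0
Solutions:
 u(x) = C1*exp(x)


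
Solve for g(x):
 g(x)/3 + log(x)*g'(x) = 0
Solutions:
 g(x) = C1*exp(-li(x)/3)


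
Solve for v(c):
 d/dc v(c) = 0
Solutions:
 v(c) = C1


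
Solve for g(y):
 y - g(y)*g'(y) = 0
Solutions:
 g(y) = -sqrt(C1 + y^2)
 g(y) = sqrt(C1 + y^2)


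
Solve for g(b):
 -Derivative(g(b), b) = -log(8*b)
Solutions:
 g(b) = C1 + b*log(b) - b + b*log(8)


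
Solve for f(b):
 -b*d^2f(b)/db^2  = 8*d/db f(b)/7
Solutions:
 f(b) = C1 + C2/b^(1/7)


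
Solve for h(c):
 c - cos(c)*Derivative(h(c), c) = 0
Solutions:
 h(c) = C1 + Integral(c/cos(c), c)


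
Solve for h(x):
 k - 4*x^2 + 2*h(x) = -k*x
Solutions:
 h(x) = -k*x/2 - k/2 + 2*x^2


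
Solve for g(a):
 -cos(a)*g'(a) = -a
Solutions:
 g(a) = C1 + Integral(a/cos(a), a)


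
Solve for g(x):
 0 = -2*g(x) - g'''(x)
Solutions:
 g(x) = C3*exp(-2^(1/3)*x) + (C1*sin(2^(1/3)*sqrt(3)*x/2) + C2*cos(2^(1/3)*sqrt(3)*x/2))*exp(2^(1/3)*x/2)


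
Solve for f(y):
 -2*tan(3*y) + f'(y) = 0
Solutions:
 f(y) = C1 - 2*log(cos(3*y))/3


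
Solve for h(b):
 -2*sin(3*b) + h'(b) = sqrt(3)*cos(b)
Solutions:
 h(b) = C1 + sqrt(3)*sin(b) - 2*cos(3*b)/3


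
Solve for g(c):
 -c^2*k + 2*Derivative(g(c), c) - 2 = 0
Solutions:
 g(c) = C1 + c^3*k/6 + c


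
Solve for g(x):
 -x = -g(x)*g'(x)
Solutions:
 g(x) = -sqrt(C1 + x^2)
 g(x) = sqrt(C1 + x^2)


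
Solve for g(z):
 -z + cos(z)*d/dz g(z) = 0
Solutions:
 g(z) = C1 + Integral(z/cos(z), z)


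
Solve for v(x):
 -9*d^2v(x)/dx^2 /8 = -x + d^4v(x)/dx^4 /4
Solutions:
 v(x) = C1 + C2*x + C3*sin(3*sqrt(2)*x/2) + C4*cos(3*sqrt(2)*x/2) + 4*x^3/27


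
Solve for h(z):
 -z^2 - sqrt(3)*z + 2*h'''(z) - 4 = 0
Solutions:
 h(z) = C1 + C2*z + C3*z^2 + z^5/120 + sqrt(3)*z^4/48 + z^3/3


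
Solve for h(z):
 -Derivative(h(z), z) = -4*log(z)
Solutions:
 h(z) = C1 + 4*z*log(z) - 4*z


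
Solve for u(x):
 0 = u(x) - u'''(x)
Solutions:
 u(x) = C3*exp(x) + (C1*sin(sqrt(3)*x/2) + C2*cos(sqrt(3)*x/2))*exp(-x/2)


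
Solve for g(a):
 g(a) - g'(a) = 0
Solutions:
 g(a) = C1*exp(a)


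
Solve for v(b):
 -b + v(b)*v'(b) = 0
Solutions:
 v(b) = -sqrt(C1 + b^2)
 v(b) = sqrt(C1 + b^2)


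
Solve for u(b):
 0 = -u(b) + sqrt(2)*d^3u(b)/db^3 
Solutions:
 u(b) = C3*exp(2^(5/6)*b/2) + (C1*sin(2^(5/6)*sqrt(3)*b/4) + C2*cos(2^(5/6)*sqrt(3)*b/4))*exp(-2^(5/6)*b/4)


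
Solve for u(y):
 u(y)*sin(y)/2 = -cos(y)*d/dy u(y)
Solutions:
 u(y) = C1*sqrt(cos(y))


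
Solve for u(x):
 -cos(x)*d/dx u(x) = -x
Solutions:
 u(x) = C1 + Integral(x/cos(x), x)


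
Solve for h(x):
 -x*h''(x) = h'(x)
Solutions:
 h(x) = C1 + C2*log(x)


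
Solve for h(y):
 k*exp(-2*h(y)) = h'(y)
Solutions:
 h(y) = log(-sqrt(C1 + 2*k*y))
 h(y) = log(C1 + 2*k*y)/2


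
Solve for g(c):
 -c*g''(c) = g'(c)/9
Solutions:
 g(c) = C1 + C2*c^(8/9)


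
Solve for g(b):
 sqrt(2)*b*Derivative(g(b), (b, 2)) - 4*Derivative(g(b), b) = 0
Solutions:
 g(b) = C1 + C2*b^(1 + 2*sqrt(2))


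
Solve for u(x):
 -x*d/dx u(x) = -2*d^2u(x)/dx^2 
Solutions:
 u(x) = C1 + C2*erfi(x/2)


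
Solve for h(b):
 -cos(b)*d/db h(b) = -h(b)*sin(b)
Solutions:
 h(b) = C1/cos(b)


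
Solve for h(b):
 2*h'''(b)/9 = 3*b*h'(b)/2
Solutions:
 h(b) = C1 + Integral(C2*airyai(3*2^(1/3)*b/2) + C3*airybi(3*2^(1/3)*b/2), b)


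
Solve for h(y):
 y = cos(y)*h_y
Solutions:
 h(y) = C1 + Integral(y/cos(y), y)


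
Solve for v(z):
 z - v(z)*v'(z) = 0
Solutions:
 v(z) = -sqrt(C1 + z^2)
 v(z) = sqrt(C1 + z^2)


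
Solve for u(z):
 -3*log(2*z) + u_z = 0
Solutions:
 u(z) = C1 + 3*z*log(z) - 3*z + z*log(8)


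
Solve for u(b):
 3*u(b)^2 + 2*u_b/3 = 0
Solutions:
 u(b) = 2/(C1 + 9*b)


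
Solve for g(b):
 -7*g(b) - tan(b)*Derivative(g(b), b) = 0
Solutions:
 g(b) = C1/sin(b)^7


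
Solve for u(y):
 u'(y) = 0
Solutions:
 u(y) = C1


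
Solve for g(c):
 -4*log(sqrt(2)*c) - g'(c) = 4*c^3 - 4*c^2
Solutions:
 g(c) = C1 - c^4 + 4*c^3/3 - 4*c*log(c) - c*log(4) + 4*c


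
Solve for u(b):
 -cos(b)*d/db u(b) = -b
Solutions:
 u(b) = C1 + Integral(b/cos(b), b)


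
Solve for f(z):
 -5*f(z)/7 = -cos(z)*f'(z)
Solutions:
 f(z) = C1*(sin(z) + 1)^(5/14)/(sin(z) - 1)^(5/14)


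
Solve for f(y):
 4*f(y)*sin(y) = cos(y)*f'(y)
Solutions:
 f(y) = C1/cos(y)^4


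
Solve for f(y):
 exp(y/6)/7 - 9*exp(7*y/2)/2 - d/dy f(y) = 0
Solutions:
 f(y) = C1 + 6*exp(y/6)/7 - 9*exp(7*y/2)/7


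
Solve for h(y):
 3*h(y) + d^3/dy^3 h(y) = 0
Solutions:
 h(y) = C3*exp(-3^(1/3)*y) + (C1*sin(3^(5/6)*y/2) + C2*cos(3^(5/6)*y/2))*exp(3^(1/3)*y/2)


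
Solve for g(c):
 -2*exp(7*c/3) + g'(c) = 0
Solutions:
 g(c) = C1 + 6*exp(7*c/3)/7


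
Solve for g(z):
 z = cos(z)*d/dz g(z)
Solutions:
 g(z) = C1 + Integral(z/cos(z), z)


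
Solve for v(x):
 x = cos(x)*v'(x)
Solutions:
 v(x) = C1 + Integral(x/cos(x), x)


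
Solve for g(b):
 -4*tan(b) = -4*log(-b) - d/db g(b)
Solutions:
 g(b) = C1 - 4*b*log(-b) + 4*b - 4*log(cos(b))


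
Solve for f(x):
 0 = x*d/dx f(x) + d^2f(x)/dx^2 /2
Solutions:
 f(x) = C1 + C2*erf(x)


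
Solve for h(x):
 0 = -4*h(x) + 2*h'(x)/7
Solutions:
 h(x) = C1*exp(14*x)


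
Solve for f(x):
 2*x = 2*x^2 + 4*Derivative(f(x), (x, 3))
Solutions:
 f(x) = C1 + C2*x + C3*x^2 - x^5/120 + x^4/48


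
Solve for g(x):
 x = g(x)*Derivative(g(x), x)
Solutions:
 g(x) = -sqrt(C1 + x^2)
 g(x) = sqrt(C1 + x^2)


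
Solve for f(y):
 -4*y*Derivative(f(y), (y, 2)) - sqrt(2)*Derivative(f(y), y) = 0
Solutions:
 f(y) = C1 + C2*y^(1 - sqrt(2)/4)


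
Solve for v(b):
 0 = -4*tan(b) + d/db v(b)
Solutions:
 v(b) = C1 - 4*log(cos(b))


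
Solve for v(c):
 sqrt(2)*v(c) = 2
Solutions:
 v(c) = sqrt(2)


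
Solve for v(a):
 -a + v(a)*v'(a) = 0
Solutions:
 v(a) = -sqrt(C1 + a^2)
 v(a) = sqrt(C1 + a^2)


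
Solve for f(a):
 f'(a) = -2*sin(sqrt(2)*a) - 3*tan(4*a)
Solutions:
 f(a) = C1 + 3*log(cos(4*a))/4 + sqrt(2)*cos(sqrt(2)*a)


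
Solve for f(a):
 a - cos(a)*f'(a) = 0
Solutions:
 f(a) = C1 + Integral(a/cos(a), a)


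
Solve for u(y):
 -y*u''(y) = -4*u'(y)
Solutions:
 u(y) = C1 + C2*y^5


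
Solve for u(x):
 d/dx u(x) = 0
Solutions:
 u(x) = C1


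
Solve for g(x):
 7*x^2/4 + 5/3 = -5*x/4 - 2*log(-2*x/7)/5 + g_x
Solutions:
 g(x) = C1 + 7*x^3/12 + 5*x^2/8 + 2*x*log(-x)/5 + x*(-6*log(7) + 6*log(2) + 19)/15


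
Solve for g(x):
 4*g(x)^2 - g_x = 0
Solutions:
 g(x) = -1/(C1 + 4*x)


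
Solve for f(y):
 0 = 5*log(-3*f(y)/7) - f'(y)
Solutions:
 -Integral(1/(log(-_y) - log(7) + log(3)), (_y, f(y)))/5 = C1 - y


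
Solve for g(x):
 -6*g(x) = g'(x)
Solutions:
 g(x) = C1*exp(-6*x)


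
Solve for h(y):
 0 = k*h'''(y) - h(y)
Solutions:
 h(y) = C1*exp(y*(1/k)^(1/3)) + C2*exp(y*(-1 + sqrt(3)*I)*(1/k)^(1/3)/2) + C3*exp(-y*(1 + sqrt(3)*I)*(1/k)^(1/3)/2)


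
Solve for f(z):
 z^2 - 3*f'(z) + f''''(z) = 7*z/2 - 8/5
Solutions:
 f(z) = C1 + C4*exp(3^(1/3)*z) + z^3/9 - 7*z^2/12 + 8*z/15 + (C2*sin(3^(5/6)*z/2) + C3*cos(3^(5/6)*z/2))*exp(-3^(1/3)*z/2)


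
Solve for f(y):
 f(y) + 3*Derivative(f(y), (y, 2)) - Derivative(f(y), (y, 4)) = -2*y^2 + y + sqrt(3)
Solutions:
 f(y) = C1*exp(-sqrt(2)*y*sqrt(3 + sqrt(13))/2) + C2*exp(sqrt(2)*y*sqrt(3 + sqrt(13))/2) + C3*sin(sqrt(2)*y*sqrt(-3 + sqrt(13))/2) + C4*cos(sqrt(2)*y*sqrt(-3 + sqrt(13))/2) - 2*y^2 + y + sqrt(3) + 12


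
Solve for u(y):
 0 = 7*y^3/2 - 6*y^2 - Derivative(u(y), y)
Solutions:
 u(y) = C1 + 7*y^4/8 - 2*y^3


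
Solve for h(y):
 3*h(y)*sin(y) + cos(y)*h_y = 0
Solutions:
 h(y) = C1*cos(y)^3


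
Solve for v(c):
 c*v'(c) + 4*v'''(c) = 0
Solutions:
 v(c) = C1 + Integral(C2*airyai(-2^(1/3)*c/2) + C3*airybi(-2^(1/3)*c/2), c)


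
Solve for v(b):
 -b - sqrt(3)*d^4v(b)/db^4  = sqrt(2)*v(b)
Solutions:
 v(b) = -sqrt(2)*b/2 + (C1*sin(2^(5/8)*3^(7/8)*b/6) + C2*cos(2^(5/8)*3^(7/8)*b/6))*exp(-2^(5/8)*3^(7/8)*b/6) + (C3*sin(2^(5/8)*3^(7/8)*b/6) + C4*cos(2^(5/8)*3^(7/8)*b/6))*exp(2^(5/8)*3^(7/8)*b/6)


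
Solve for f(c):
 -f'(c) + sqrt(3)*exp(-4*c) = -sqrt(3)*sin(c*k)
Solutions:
 f(c) = C1 - sqrt(3)*exp(-4*c)/4 - sqrt(3)*cos(c*k)/k


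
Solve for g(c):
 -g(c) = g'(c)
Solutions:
 g(c) = C1*exp(-c)


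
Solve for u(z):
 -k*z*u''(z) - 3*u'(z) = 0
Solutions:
 u(z) = C1 + z^(((re(k) - 3)*re(k) + im(k)^2)/(re(k)^2 + im(k)^2))*(C2*sin(3*log(z)*Abs(im(k))/(re(k)^2 + im(k)^2)) + C3*cos(3*log(z)*im(k)/(re(k)^2 + im(k)^2)))


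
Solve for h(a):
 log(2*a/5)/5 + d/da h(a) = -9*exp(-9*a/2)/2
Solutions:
 h(a) = C1 - a*log(a)/5 + a*(-log(2) + 1 + log(5))/5 + exp(-9*a/2)


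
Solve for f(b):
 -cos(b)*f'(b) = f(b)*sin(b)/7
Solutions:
 f(b) = C1*cos(b)^(1/7)


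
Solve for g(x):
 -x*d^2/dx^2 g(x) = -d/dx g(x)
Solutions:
 g(x) = C1 + C2*x^2


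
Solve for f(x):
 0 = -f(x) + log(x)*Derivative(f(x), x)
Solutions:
 f(x) = C1*exp(li(x))


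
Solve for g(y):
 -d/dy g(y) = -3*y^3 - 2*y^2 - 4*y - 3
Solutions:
 g(y) = C1 + 3*y^4/4 + 2*y^3/3 + 2*y^2 + 3*y


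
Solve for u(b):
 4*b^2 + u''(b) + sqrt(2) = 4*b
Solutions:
 u(b) = C1 + C2*b - b^4/3 + 2*b^3/3 - sqrt(2)*b^2/2


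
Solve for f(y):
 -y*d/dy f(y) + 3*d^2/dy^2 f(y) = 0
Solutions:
 f(y) = C1 + C2*erfi(sqrt(6)*y/6)


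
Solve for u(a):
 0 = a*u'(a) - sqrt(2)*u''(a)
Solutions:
 u(a) = C1 + C2*erfi(2^(1/4)*a/2)


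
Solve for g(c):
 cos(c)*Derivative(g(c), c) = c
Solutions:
 g(c) = C1 + Integral(c/cos(c), c)


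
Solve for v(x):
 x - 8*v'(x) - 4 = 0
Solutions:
 v(x) = C1 + x^2/16 - x/2


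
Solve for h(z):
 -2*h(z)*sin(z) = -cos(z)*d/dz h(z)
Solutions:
 h(z) = C1/cos(z)^2


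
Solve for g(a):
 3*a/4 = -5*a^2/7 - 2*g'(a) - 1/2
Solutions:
 g(a) = C1 - 5*a^3/42 - 3*a^2/16 - a/4


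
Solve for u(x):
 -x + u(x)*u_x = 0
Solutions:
 u(x) = -sqrt(C1 + x^2)
 u(x) = sqrt(C1 + x^2)


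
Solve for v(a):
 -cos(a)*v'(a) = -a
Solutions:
 v(a) = C1 + Integral(a/cos(a), a)


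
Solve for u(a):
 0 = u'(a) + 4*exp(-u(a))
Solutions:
 u(a) = log(C1 - 4*a)


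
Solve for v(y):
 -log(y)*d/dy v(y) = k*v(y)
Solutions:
 v(y) = C1*exp(-k*li(y))


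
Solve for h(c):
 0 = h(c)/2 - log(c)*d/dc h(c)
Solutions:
 h(c) = C1*exp(li(c)/2)


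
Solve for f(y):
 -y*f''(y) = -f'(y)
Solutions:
 f(y) = C1 + C2*y^2


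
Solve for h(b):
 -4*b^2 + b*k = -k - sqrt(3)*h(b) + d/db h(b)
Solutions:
 h(b) = C1*exp(sqrt(3)*b) + 4*sqrt(3)*b^2/3 - sqrt(3)*b*k/3 + 8*b/3 - sqrt(3)*k/3 - k/3 + 8*sqrt(3)/9


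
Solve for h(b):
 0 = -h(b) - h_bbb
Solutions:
 h(b) = C3*exp(-b) + (C1*sin(sqrt(3)*b/2) + C2*cos(sqrt(3)*b/2))*exp(b/2)


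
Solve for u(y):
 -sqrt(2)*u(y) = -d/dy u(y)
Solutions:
 u(y) = C1*exp(sqrt(2)*y)


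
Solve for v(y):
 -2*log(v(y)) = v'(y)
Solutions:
 li(v(y)) = C1 - 2*y


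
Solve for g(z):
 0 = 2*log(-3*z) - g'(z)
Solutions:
 g(z) = C1 + 2*z*log(-z) + 2*z*(-1 + log(3))


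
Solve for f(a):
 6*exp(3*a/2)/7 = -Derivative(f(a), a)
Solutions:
 f(a) = C1 - 4*exp(3*a/2)/7


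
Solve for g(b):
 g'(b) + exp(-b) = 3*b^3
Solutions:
 g(b) = C1 + 3*b^4/4 + exp(-b)


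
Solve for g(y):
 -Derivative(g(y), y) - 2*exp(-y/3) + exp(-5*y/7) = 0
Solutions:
 g(y) = C1 + 6*exp(-y/3) - 7*exp(-5*y/7)/5


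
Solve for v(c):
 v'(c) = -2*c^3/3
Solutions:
 v(c) = C1 - c^4/6


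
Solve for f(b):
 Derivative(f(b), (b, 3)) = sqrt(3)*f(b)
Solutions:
 f(b) = C3*exp(3^(1/6)*b) + (C1*sin(3^(2/3)*b/2) + C2*cos(3^(2/3)*b/2))*exp(-3^(1/6)*b/2)


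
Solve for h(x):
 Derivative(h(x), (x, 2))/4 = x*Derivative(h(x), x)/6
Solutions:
 h(x) = C1 + C2*erfi(sqrt(3)*x/3)


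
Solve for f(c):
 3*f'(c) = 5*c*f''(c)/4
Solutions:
 f(c) = C1 + C2*c^(17/5)


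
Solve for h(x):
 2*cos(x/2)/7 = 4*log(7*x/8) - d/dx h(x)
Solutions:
 h(x) = C1 + 4*x*log(x) - 12*x*log(2) - 4*x + 4*x*log(7) - 4*sin(x/2)/7


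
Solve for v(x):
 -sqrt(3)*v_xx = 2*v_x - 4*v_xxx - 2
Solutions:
 v(x) = C1 + C2*exp(x*(sqrt(3) + sqrt(35))/8) + C3*exp(x*(-sqrt(35) + sqrt(3))/8) + x


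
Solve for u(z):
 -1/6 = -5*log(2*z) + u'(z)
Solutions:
 u(z) = C1 + 5*z*log(z) - 31*z/6 + z*log(32)


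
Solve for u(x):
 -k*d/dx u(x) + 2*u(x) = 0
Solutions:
 u(x) = C1*exp(2*x/k)


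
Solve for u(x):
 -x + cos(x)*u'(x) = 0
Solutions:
 u(x) = C1 + Integral(x/cos(x), x)


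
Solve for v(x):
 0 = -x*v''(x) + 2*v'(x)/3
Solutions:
 v(x) = C1 + C2*x^(5/3)


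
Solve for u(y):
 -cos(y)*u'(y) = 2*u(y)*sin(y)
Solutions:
 u(y) = C1*cos(y)^2


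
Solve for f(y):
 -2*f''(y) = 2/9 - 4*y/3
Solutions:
 f(y) = C1 + C2*y + y^3/9 - y^2/18


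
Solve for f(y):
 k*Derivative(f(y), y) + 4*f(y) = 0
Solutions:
 f(y) = C1*exp(-4*y/k)


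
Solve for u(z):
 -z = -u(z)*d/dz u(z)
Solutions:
 u(z) = -sqrt(C1 + z^2)
 u(z) = sqrt(C1 + z^2)


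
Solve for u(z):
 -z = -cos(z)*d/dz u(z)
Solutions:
 u(z) = C1 + Integral(z/cos(z), z)


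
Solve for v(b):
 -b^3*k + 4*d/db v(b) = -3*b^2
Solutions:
 v(b) = C1 + b^4*k/16 - b^3/4


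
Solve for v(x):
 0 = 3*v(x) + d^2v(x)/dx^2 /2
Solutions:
 v(x) = C1*sin(sqrt(6)*x) + C2*cos(sqrt(6)*x)


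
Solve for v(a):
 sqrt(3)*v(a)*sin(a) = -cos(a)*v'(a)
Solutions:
 v(a) = C1*cos(a)^(sqrt(3))


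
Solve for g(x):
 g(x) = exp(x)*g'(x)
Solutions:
 g(x) = C1*exp(-exp(-x))


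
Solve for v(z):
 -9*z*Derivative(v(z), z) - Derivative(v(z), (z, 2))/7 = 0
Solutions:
 v(z) = C1 + C2*erf(3*sqrt(14)*z/2)


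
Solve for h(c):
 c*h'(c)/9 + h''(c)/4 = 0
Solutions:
 h(c) = C1 + C2*erf(sqrt(2)*c/3)


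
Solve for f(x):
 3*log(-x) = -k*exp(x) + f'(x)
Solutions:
 f(x) = C1 + k*exp(x) + 3*x*log(-x) - 3*x


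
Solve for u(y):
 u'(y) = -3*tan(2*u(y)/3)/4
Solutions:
 u(y) = -3*asin(C1*exp(-y/2))/2 + 3*pi/2
 u(y) = 3*asin(C1*exp(-y/2))/2


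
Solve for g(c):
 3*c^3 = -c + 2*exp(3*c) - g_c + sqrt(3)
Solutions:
 g(c) = C1 - 3*c^4/4 - c^2/2 + sqrt(3)*c + 2*exp(3*c)/3


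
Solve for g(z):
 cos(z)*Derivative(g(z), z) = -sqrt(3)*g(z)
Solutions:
 g(z) = C1*(sin(z) - 1)^(sqrt(3)/2)/(sin(z) + 1)^(sqrt(3)/2)


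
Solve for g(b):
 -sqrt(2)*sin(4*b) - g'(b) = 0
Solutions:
 g(b) = C1 + sqrt(2)*cos(4*b)/4


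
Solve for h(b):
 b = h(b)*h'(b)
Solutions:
 h(b) = -sqrt(C1 + b^2)
 h(b) = sqrt(C1 + b^2)


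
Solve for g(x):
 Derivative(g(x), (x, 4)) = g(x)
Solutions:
 g(x) = C1*exp(-x) + C2*exp(x) + C3*sin(x) + C4*cos(x)


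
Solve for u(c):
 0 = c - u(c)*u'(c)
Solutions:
 u(c) = -sqrt(C1 + c^2)
 u(c) = sqrt(C1 + c^2)


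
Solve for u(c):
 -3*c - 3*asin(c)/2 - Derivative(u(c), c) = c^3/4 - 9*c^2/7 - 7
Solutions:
 u(c) = C1 - c^4/16 + 3*c^3/7 - 3*c^2/2 - 3*c*asin(c)/2 + 7*c - 3*sqrt(1 - c^2)/2


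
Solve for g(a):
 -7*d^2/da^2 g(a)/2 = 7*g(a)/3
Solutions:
 g(a) = C1*sin(sqrt(6)*a/3) + C2*cos(sqrt(6)*a/3)


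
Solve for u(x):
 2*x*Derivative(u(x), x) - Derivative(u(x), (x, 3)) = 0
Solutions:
 u(x) = C1 + Integral(C2*airyai(2^(1/3)*x) + C3*airybi(2^(1/3)*x), x)
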